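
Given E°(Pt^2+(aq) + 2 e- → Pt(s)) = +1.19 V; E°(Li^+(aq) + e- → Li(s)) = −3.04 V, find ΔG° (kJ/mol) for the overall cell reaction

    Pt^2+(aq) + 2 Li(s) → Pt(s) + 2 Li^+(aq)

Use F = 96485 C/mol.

In the reaction as written Pt^2+(aq) is reduced, so the Pt²⁺/Pt couple is the cathode and Li⁺/Li is the anode.
E°cell = +1.19 − (−3.04) = +4.23 V; balancing electrons gives n = 2.
ΔG° = −nFE°cell = −(2)(96485)(+4.23) J/mol = −816 kJ/mol.

−816 kJ/mol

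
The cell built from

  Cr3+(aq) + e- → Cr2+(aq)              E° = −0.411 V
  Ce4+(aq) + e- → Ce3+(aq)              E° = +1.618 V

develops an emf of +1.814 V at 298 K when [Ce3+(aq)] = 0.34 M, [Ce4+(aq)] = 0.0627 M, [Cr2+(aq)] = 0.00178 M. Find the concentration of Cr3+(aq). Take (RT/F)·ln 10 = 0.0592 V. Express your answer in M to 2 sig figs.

With Ce⁴⁺/Ce³⁺ at the cathode and Cr³⁺/Cr²⁺ at the anode, E°cell = +1.618 − (−0.411) = +2.029 V (n = 1).
Since E = E° − (0.0592/n)·log Q, log Q = n(E° − E)/0.0592 = 3.632.
For Ce4+(aq) + Cr2+(aq) → Ce3+(aq) + Cr3+(aq), the reaction quotient is Q = ([Ce3+(aq)]·[Cr3+(aq)]) / ([Ce4+(aq)]·[Cr2+(aq)]).
Isolating [Cr3+(aq)] in Q = 10^{3.632} yields log [Cr3+(aq)] = 0.148, i.e. 1.4 M.

1.4 M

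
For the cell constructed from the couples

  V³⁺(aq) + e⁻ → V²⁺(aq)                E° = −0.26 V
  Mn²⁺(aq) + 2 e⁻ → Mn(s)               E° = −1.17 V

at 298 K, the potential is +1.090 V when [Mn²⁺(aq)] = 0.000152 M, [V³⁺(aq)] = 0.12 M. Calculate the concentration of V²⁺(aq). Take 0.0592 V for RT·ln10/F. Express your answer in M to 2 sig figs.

With V³⁺/V²⁺ at the cathode and Mn²⁺/Mn at the anode, E°cell = −0.26 − (−1.17) = +0.91 V (n = 2).
Since E = E° − (0.0592/n)·log Q, log Q = n(E° − E)/0.0592 = −6.081.
For 2 V³⁺(aq) + Mn(s) → 2 V²⁺(aq) + Mn²⁺(aq), the reaction quotient is Q = ([V²⁺(aq)]^2·[Mn²⁺(aq)]) / [V³⁺(aq)]^2.
Isolating [V²⁺(aq)] in Q = 10^{−6.081} yields log [V²⁺(aq)] = −2.052, i.e. 0.0089 M.

0.0089 M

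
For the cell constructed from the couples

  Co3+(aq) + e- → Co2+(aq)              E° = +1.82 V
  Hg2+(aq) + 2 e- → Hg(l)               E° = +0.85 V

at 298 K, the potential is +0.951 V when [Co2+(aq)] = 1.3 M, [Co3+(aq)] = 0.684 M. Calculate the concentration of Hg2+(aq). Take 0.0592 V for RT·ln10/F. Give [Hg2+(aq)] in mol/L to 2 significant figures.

1.2 M

The Co³⁺/Co²⁺ couple has the larger reduction potential, so it is the cathode: E°cell = +1.82 − (+0.85) = +0.97 V and n = 2.
Since E = E° − (0.0592/n)·log Q, log Q = n(E° − E)/0.0592 = 0.642.
The balanced reaction is 2 Co3+(aq) + Hg(l) → 2 Co2+(aq) + Hg2+(aq), so Q = ([Co2+(aq)]^2·[Hg2+(aq)]) / [Co3+(aq)]^2.
Isolating [Hg2+(aq)] in Q = 10^{0.642} yields log [Hg2+(aq)] = 0.084, i.e. 1.2 M.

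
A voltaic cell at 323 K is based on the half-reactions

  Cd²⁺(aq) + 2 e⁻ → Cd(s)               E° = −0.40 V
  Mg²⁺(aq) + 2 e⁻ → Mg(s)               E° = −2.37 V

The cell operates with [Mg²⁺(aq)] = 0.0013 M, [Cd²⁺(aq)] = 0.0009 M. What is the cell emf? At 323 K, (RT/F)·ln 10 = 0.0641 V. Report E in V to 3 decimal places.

The Cd²⁺/Cd couple has the more positive E°, so it is the cathode; Mg²⁺/Mg is the anode.
E°cell = −0.40 − (−2.37) = +1.97 V, with n = 2 electrons transferred.
For the overall reaction Cd²⁺(aq) + Mg(s) → Cd(s) + Mg²⁺(aq), Q = [Mg²⁺(aq)] / [Cd²⁺(aq)] = 1.44, giving log Q = 0.160.
Applying E = E° − (RT ln10/nF)·log Q gives +1.97 − (0.0641/2)(0.160) = +1.965 V.

+1.965 V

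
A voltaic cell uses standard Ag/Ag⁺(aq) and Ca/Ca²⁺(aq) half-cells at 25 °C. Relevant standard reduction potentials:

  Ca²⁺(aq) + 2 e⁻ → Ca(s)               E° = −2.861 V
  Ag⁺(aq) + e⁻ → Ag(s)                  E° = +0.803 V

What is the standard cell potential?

+3.664 V

Of the two couples in this cell, the one with the more positive reduction potential is reduced at the cathode: here that is Ag⁺/Ag (+0.803 V); Ca²⁺/Ca (−2.861 V) is the anode.
E°cell = E°(cathode) − E°(anode) = +0.803 − (−2.861) = +3.664 V.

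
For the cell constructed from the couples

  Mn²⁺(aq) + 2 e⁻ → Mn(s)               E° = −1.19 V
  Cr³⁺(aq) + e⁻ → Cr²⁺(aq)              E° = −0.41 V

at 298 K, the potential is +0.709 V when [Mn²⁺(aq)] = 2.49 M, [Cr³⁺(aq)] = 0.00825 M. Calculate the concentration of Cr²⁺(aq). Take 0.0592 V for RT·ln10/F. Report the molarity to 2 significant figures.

0.083 M

With Cr³⁺/Cr²⁺ at the cathode and Mn²⁺/Mn at the anode, E°cell = −0.41 − (−1.19) = +0.78 V (n = 2).
Since E = E° − (0.0592/n)·log Q, log Q = n(E° − E)/0.0592 = 2.399.
For 2 Cr³⁺(aq) + Mn(s) → 2 Cr²⁺(aq) + Mn²⁺(aq), the reaction quotient is Q = ([Cr²⁺(aq)]^2·[Mn²⁺(aq)]) / [Cr³⁺(aq)]^2.
Solving for the unknown gives log [Cr²⁺(aq)] = −1.082, so [Cr²⁺(aq)] ≈ 0.083 M.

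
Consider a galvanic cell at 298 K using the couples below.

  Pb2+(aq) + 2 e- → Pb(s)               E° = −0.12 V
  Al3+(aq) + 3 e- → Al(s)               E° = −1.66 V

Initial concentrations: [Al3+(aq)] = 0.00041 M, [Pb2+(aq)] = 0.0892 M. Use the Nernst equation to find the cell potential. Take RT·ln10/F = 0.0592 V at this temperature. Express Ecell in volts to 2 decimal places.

+1.58 V

Since E°(Pb²⁺/Pb) > E°(Al³⁺/Al), Pb²⁺/Pb serves as the cathode.
E°cell = E°cat − E°an = −0.12 − (−1.66) = +1.54 V; n = 6.
The balanced reaction is 3 Pb2+(aq) + 2 Al(s) → 3 Pb(s) + 2 Al3+(aq), so Q = [Al3+(aq)]^2 / [Pb2+(aq)]^3 = 0.000237 and log Q = −3.626.
E = E° − (0.0592/n)·log Q = +1.54 − (0.0592/6)(−3.626) = +1.58 V.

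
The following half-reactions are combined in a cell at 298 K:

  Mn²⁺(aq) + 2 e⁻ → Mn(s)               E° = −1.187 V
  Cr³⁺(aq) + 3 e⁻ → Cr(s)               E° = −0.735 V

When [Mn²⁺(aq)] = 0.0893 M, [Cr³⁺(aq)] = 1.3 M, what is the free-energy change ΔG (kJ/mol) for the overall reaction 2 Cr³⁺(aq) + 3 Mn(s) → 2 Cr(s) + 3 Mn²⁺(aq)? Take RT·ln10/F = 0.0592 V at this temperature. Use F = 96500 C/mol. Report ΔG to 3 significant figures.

With Cr³⁺/Cr reduced at the cathode, E°cell = −0.735 − (−1.187) = +0.452 V and n = 6.
The reaction quotient is [Mn²⁺(aq)]^3 / [Cr³⁺(aq)]^2 = 0.000421; by Nernst, E = +0.452 − (0.0592/6)(−3.375) = +0.4853 V.
Finally ΔG = −nFE = −(6)(96500 C/mol)(+0.4853 V) = −281 kJ/mol.

−281 kJ/mol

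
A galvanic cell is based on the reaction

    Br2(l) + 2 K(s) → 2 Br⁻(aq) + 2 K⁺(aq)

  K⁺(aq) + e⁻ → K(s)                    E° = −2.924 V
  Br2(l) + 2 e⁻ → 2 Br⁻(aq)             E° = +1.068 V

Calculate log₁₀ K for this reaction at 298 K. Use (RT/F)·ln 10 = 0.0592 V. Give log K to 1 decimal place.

The Br₂/Br⁻ couple is reduced (cathode); E°cell = +1.068 − (−2.924) = +3.992 V with n = 2.
At equilibrium E = 0, so log K = nE°cell / 0.0592 = (2)(+3.992) / 0.0592 = 134.9.

log K = 134.9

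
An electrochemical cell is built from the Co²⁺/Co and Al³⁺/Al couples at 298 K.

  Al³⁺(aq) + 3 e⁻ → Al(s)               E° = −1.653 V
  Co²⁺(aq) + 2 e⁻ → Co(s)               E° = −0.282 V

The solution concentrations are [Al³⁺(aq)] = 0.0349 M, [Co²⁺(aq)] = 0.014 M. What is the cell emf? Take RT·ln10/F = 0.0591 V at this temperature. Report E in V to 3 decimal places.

+1.345 V

Co²⁺/Co is reduced (cathode, E° = −0.282 V) and Al³⁺/Al is oxidized (anode).
E°cell = E°cat − E°an = −0.282 − (−1.653) = +1.371 V; n = 6.
For the overall reaction 3 Co²⁺(aq) + 2 Al(s) → 3 Co(s) + 2 Al³⁺(aq), Q = [Al³⁺(aq)]^2 / [Co²⁺(aq)]^3 = 444, giving log Q = 2.647.
Applying E = E° − (RT ln10/nF)·log Q gives +1.371 − (0.0591/6)(2.647) = +1.345 V.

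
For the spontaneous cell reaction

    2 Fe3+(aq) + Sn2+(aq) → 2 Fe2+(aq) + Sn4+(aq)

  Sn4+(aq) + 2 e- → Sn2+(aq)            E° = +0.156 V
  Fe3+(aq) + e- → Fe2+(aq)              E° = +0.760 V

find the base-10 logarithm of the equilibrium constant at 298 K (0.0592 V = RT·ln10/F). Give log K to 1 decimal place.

log K = 20.4

The Fe³⁺/Fe²⁺ couple is reduced (cathode); E°cell = +0.760 − (+0.156) = +0.604 V with n = 2.
At equilibrium E = 0, so log K = nE°cell / 0.0592 = (2)(+0.604) / 0.0592 = 20.4.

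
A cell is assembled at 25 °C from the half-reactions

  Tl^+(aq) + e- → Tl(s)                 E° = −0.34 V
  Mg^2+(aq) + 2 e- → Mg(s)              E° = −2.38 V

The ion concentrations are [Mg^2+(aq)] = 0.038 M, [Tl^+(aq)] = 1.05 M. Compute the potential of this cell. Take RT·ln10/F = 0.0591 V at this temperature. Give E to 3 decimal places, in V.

+2.083 V

Since E°(Tl⁺/Tl) > E°(Mg²⁺/Mg), Tl⁺/Tl serves as the cathode.
E°cell = −0.34 − (−2.38) = +2.04 V, with n = 2 electrons transferred.
Balancing gives 2 Tl^+(aq) + Mg(s) → 2 Tl(s) + Mg^2+(aq); hence Q = [Mg^2+(aq)] / [Tl^+(aq)]^2 = 0.0345 (log Q = −1.463).
Applying E = E° − (RT ln10/nF)·log Q gives +2.04 − (0.0591/2)(−1.463) = +2.083 V.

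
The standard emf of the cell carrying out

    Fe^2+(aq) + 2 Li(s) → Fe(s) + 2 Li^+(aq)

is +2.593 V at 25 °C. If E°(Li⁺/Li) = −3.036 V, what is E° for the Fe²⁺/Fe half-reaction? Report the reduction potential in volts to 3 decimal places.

In the reaction as written the Fe²⁺/Fe couple is reduced (cathode) and Li⁺/Li is oxidized (anode), so E°cell = E°(Fe²⁺/Fe) − E°(Li⁺/Li).
E°(Fe²⁺/Fe) = E°cell + E°(anode) = +2.593 + (−3.036) = −0.443 V.

−0.443 V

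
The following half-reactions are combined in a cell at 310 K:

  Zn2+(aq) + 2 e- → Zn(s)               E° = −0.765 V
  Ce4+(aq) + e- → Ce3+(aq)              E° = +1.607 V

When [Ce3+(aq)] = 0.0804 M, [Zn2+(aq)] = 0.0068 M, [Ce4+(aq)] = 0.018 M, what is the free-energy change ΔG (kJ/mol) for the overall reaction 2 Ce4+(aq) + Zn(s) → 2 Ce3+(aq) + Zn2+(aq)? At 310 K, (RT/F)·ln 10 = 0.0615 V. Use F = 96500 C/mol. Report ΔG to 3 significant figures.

−463 kJ/mol

With Ce⁴⁺/Ce³⁺ reduced at the cathode, E°cell = +1.607 − (−0.765) = +2.372 V and n = 2.
The reaction quotient is ([Ce3+(aq)]^2·[Zn2+(aq)]) / [Ce4+(aq)]^2 = 0.136; by Nernst, E = +2.372 − (0.0615/2)(−0.868) = +2.3987 V.
ΔG = −nFE = −(2)(96500)(+2.3987) J/mol = −463 kJ/mol.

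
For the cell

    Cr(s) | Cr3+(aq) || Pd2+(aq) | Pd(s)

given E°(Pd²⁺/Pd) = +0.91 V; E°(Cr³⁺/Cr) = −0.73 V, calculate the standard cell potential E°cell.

+1.64 V

By convention the left-hand electrode in cell notation is the anode (oxidation) and the right-hand electrode is the cathode (reduction).
E°cell = E°(right) − E°(left) = +0.91 − (−0.73) = +1.64 V.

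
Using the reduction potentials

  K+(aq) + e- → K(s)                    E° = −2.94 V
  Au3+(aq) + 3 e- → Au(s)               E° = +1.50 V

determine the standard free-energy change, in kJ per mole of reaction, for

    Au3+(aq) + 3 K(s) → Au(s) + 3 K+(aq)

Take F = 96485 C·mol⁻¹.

−1285 kJ/mol

In the reaction as written Au3+(aq) is reduced, so the Au³⁺/Au couple is the cathode and K⁺/K is the anode.
E°cell = +1.50 − (−2.94) = +4.44 V; balancing electrons gives n = 3.
ΔG° = −nFE°cell = −(3)(96485)(+4.44) J/mol = −1285 kJ/mol.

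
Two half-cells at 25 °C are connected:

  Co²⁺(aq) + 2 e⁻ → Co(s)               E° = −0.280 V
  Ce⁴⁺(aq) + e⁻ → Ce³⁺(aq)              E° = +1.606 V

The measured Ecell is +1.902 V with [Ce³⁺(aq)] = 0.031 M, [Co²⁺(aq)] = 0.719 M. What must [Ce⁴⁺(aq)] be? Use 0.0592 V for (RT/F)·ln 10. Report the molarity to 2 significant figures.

0.049 M

The Ce⁴⁺/Ce³⁺ couple has the larger reduction potential, so it is the cathode: E°cell = +1.606 − (−0.280) = +1.886 V and n = 2.
From the Nernst equation, log Q = n(E° − E)/0.0592 = 2·(+1.886 − (+1.902))/0.0592 = −0.541.
Balancing electrons gives 2 Ce⁴⁺(aq) + Co(s) → 2 Ce³⁺(aq) + Co²⁺(aq); thus Q = ([Ce³⁺(aq)]^2·[Co²⁺(aq)]) / [Ce⁴⁺(aq)]^2.
Isolating [Ce⁴⁺(aq)] in Q = 10^{−0.541} yields log [Ce⁴⁺(aq)] = −1.310, i.e. 0.049 M.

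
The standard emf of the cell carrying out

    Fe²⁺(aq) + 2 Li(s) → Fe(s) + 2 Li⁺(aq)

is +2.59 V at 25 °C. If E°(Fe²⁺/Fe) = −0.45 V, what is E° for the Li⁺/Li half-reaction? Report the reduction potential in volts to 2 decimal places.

−3.04 V

In the reaction as written the Fe²⁺/Fe couple is reduced (cathode) and Li⁺/Li is oxidized (anode), so E°cell = E°(Fe²⁺/Fe) − E°(Li⁺/Li).
E°(Li⁺/Li) = E°(cathode) − E°cell = −0.45 − (+2.59) = −3.04 V.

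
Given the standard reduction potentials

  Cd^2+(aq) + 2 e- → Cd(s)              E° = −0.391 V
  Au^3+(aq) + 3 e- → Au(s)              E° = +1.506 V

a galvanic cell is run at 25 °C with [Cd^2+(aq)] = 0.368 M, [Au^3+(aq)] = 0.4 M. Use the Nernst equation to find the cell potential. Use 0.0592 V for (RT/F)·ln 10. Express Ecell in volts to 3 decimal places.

Since E°(Au³⁺/Au) > E°(Cd²⁺/Cd), Au³⁺/Au serves as the cathode.
E°cell = E°cat − E°an = +1.506 − (−0.391) = +1.897 V; n = 6.
For the overall reaction 2 Au^3+(aq) + 3 Cd(s) → 2 Au(s) + 3 Cd^2+(aq), Q = [Cd^2+(aq)]^3 / [Au^3+(aq)]^2 = 0.311, giving log Q = −0.507.
E = E° − (0.0592/n)·log Q = +1.897 − (0.0592/6)(−0.507) = +1.902 V.

+1.902 V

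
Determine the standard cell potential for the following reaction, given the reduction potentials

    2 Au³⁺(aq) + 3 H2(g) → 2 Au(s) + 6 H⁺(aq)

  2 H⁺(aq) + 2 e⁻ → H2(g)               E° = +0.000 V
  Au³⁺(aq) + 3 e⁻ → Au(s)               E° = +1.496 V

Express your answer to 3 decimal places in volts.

In the reaction as written, Au³⁺(aq) is reduced (cathode) and H⁺(aq) is produced by oxidation at the anode.
E°cell = E°(cathode) − E°(anode) = +1.496 − (+0.000) = +1.496 V.

+1.496 V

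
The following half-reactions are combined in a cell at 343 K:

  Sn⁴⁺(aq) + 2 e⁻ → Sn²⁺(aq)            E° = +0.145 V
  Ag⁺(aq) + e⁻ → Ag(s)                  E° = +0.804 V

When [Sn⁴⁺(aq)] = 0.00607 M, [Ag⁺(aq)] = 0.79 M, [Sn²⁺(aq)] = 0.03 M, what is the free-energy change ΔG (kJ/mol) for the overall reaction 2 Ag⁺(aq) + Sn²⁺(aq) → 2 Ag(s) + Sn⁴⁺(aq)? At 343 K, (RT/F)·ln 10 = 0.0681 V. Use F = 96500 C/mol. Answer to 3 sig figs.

−130 kJ/mol

E°cell = +0.804 − (+0.145) = +0.659 V; the balanced reaction transfers n = 2 electrons.
Q = [Sn⁴⁺(aq)] / ([Ag⁺(aq)]^2·[Sn²⁺(aq)]) = 0.324, so log Q = −0.489 and E = +0.659 − (0.0681/2)(−0.489) = +0.6757 V.
ΔG = −nFE = −(2)(96500)(+0.6757) J/mol = −130 kJ/mol.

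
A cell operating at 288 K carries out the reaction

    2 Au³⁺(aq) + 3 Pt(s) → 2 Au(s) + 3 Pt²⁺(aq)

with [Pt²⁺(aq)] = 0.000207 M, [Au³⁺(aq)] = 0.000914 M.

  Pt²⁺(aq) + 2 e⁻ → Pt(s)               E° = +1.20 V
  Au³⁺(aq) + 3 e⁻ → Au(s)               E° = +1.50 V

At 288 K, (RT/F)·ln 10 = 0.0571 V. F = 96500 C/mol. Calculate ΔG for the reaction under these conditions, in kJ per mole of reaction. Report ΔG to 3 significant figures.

E°cell = +1.50 − (+1.20) = +0.30 V; the balanced reaction transfers n = 6 electrons.
Q = [Pt²⁺(aq)]^3 / [Au³⁺(aq)]^2 = 1.06×10^−5, so log Q = −4.974 and E = +0.30 − (0.0571/6)(−4.974) = +0.3473 V.
Finally ΔG = −nFE = −(6)(96500 C/mol)(+0.3473 V) = −201 kJ/mol.

−201 kJ/mol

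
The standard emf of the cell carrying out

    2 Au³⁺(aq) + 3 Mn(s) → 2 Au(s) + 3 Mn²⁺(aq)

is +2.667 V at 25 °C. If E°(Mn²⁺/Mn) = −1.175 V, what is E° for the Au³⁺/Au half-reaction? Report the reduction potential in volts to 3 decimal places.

+1.492 V

In the reaction as written the Au³⁺/Au couple is reduced (cathode) and Mn²⁺/Mn is oxidized (anode), so E°cell = E°(Au³⁺/Au) − E°(Mn²⁺/Mn).
E°(Au³⁺/Au) = E°cell + E°(anode) = +2.667 + (−1.175) = +1.492 V.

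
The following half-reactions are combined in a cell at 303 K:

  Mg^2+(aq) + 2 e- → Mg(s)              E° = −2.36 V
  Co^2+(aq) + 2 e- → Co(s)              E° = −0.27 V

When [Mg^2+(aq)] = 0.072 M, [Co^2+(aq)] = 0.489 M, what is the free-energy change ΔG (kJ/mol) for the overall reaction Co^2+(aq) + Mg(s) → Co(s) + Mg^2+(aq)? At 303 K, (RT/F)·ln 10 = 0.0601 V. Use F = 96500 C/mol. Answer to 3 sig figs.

The standard cell potential is −0.27 − (−2.36) = +2.09 V, with n = 2 electrons in the balanced equation.
The reaction quotient is [Mg^2+(aq)] / [Co^2+(aq)] = 0.147; by Nernst, E = +2.09 − (0.0601/2)(−0.832) = +2.1150 V.
Then ΔG = −nFE = −2 × 96500 × +2.1150 J/mol = −408 kJ/mol.

−408 kJ/mol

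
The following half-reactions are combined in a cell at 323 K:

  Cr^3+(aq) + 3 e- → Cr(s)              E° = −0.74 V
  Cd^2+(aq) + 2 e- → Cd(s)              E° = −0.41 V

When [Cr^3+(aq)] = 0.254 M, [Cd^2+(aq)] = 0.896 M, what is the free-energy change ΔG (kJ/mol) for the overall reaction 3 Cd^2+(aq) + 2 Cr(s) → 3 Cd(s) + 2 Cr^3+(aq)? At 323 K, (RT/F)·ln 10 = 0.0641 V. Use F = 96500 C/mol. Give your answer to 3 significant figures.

−198 kJ/mol

E°cell = −0.41 − (−0.74) = +0.33 V; the balanced reaction transfers n = 6 electrons.
The reaction quotient is [Cr^3+(aq)]^2 / [Cd^2+(aq)]^3 = 0.0897; by Nernst, E = +0.33 − (0.0641/6)(−1.047) = +0.3412 V.
Then ΔG = −nFE = −6 × 96500 × +0.3412 J/mol = −198 kJ/mol.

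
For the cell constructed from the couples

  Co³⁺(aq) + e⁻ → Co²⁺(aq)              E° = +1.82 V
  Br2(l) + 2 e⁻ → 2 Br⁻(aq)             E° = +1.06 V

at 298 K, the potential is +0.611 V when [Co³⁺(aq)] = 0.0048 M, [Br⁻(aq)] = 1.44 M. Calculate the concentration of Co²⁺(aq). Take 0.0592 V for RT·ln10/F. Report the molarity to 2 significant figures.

2.3 M

With Co³⁺/Co²⁺ at the cathode and Br₂/Br⁻ at the anode, E°cell = +1.82 − (+1.06) = +0.76 V (n = 2).
From the Nernst equation, log Q = n(E° − E)/0.0592 = 2·(+0.76 − (+0.611))/0.0592 = 5.034.
Balancing electrons gives 2 Co³⁺(aq) + 2 Br⁻(aq) → 2 Co²⁺(aq) + Br2(l); thus Q = [Co²⁺(aq)]^2 / ([Co³⁺(aq)]^2·[Br⁻(aq)]^2).
Substituting the known concentrations and solving, log [Co²⁺(aq)] = 0.357 and [Co²⁺(aq)] = 2.3 M.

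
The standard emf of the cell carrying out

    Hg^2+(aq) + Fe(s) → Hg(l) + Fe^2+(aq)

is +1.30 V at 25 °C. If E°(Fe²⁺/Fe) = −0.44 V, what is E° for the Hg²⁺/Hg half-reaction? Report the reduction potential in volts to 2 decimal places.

In the reaction as written the Hg²⁺/Hg couple is reduced (cathode) and Fe²⁺/Fe is oxidized (anode), so E°cell = E°(Hg²⁺/Hg) − E°(Fe²⁺/Fe).
E°(Hg²⁺/Hg) = E°cell + E°(anode) = +1.30 + (−0.44) = +0.86 V.

+0.86 V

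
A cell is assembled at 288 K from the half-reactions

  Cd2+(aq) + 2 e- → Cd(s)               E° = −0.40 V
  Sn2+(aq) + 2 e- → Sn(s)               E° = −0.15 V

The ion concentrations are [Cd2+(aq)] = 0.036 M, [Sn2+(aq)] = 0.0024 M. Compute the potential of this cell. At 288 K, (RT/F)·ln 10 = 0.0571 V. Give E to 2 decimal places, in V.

+0.22 V

Sn²⁺/Sn is reduced (cathode, E° = −0.15 V) and Cd²⁺/Cd is oxidized (anode).
E°cell = E°cat − E°an = −0.15 − (−0.40) = +0.25 V; n = 2.
For the overall reaction Sn2+(aq) + Cd(s) → Sn(s) + Cd2+(aq), Q = [Cd2+(aq)] / [Sn2+(aq)] = 15, giving log Q = 1.176.
By the Nernst equation, E = +0.25 − (0.0571/2)·(1.176) = +0.22 V.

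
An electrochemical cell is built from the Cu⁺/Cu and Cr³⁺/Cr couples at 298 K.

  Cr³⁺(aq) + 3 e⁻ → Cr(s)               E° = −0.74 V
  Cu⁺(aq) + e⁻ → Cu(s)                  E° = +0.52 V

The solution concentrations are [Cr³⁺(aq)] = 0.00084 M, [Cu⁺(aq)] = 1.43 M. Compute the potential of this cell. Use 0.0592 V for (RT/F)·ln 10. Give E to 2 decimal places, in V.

Since E°(Cu⁺/Cu) > E°(Cr³⁺/Cr), Cu⁺/Cu serves as the cathode.
E°cell = E°cat − E°an = +0.52 − (−0.74) = +1.26 V; n = 3.
For the overall reaction 3 Cu⁺(aq) + Cr(s) → 3 Cu(s) + Cr³⁺(aq), Q = [Cr³⁺(aq)] / [Cu⁺(aq)]^3 = 0.000287, giving log Q = −3.542.
Applying E = E° − (RT ln10/nF)·log Q gives +1.26 − (0.0592/3)(−3.542) = +1.33 V.

+1.33 V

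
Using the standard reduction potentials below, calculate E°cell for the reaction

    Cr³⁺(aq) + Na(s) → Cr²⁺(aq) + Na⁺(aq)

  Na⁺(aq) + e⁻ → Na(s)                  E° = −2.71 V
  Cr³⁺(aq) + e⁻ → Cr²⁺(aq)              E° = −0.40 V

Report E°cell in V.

Cr³⁺(aq) gains electrons, so the Cr³⁺/Cr²⁺ couple is the cathode; the Na⁺/Na couple is the anode.
E°cell = E°(cathode) − E°(anode) = −0.40 − (−2.71) = +2.31 V.

+2.31 V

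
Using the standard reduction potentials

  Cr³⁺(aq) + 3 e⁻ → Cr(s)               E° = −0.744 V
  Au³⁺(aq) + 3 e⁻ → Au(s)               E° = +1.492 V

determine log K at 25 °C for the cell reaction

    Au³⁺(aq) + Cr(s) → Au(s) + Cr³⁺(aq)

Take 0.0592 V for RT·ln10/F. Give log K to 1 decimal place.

The Au³⁺/Au couple is reduced (cathode); E°cell = +1.492 − (−0.744) = +2.236 V with n = 3.
At equilibrium E = 0, so log K = nE°cell / 0.0592 = (3)(+2.236) / 0.0592 = 113.3.

log K = 113.3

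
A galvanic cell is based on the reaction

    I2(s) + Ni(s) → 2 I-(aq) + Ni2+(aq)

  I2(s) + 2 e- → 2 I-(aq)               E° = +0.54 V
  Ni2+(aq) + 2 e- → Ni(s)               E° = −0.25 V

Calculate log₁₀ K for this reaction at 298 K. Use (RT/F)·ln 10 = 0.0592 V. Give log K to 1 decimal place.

log K = 26.7

The I₂/I⁻ couple is reduced (cathode); E°cell = +0.54 − (−0.25) = +0.79 V with n = 2.
At equilibrium E = 0, so log K = nE°cell / 0.0592 = (2)(+0.79) / 0.0592 = 26.7.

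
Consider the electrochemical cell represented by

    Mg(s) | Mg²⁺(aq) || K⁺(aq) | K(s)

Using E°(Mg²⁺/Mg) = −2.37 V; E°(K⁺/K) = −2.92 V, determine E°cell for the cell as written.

By convention the left-hand electrode in cell notation is the anode (oxidation) and the right-hand electrode is the cathode (reduction).
E°cell = E°(right) − E°(left) = −2.92 − (−2.37) = −0.55 V.
The negative sign shows that, as written, the cell would require an external voltage to drive the reaction.

−0.55 V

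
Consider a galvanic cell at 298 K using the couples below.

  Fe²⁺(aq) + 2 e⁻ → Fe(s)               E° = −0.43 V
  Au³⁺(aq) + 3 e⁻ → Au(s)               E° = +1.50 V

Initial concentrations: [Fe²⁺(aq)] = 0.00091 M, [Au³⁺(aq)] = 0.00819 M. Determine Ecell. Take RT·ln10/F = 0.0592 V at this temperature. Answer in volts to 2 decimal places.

The Au³⁺/Au couple has the more positive E°, so it is the cathode; Fe²⁺/Fe is the anode.
E°cell = E°cat − E°an = +1.50 − (−0.43) = +1.93 V; n = 6.
For the overall reaction 2 Au³⁺(aq) + 3 Fe(s) → 2 Au(s) + 3 Fe²⁺(aq), Q = [Fe²⁺(aq)]^3 / [Au³⁺(aq)]^2 = 1.12×10^−5, giving log Q = −4.949.
Applying E = E° − (RT ln10/nF)·log Q gives +1.93 − (0.0592/6)(−4.949) = +1.98 V.

+1.98 V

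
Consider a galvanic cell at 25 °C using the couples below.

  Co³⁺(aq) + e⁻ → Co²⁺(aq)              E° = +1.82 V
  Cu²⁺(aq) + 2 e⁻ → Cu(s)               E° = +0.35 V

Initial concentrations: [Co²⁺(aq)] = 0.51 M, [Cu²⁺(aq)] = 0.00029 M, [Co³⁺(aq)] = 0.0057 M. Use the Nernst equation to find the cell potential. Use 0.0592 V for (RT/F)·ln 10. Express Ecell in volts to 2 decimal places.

+1.46 V

Co³⁺/Co²⁺ is reduced (cathode, E° = +1.82 V) and Cu²⁺/Cu is oxidized (anode).
E°cell = E°cat − E°an = +1.82 − (+0.35) = +1.47 V; n = 2.
Balancing gives 2 Co³⁺(aq) + Cu(s) → 2 Co²⁺(aq) + Cu²⁺(aq); hence Q = ([Co²⁺(aq)]^2·[Cu²⁺(aq)]) / [Co³⁺(aq)]^2 = 2.32 (log Q = 0.366).
By the Nernst equation, E = +1.47 − (0.0592/2)·(0.366) = +1.46 V.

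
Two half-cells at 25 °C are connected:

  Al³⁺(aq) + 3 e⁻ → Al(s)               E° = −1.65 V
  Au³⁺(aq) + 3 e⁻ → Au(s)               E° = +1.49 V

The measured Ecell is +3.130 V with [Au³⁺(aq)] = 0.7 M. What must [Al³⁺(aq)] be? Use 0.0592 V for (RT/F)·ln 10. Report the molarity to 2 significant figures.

2.2 M

Au³⁺/Au is the cathode (higher E°); E°cell = +1.49 − (−1.65) = +3.14 V with n = 3.
From the Nernst equation, log Q = n(E° − E)/0.0592 = 3·(+3.14 − (+3.130))/0.0592 = 0.507.
Balancing electrons gives Au³⁺(aq) + Al(s) → Au(s) + Al³⁺(aq); thus Q = [Al³⁺(aq)] / [Au³⁺(aq)].
Substituting the known concentrations and solving, log [Al³⁺(aq)] = 0.352 and [Al³⁺(aq)] = 2.2 M.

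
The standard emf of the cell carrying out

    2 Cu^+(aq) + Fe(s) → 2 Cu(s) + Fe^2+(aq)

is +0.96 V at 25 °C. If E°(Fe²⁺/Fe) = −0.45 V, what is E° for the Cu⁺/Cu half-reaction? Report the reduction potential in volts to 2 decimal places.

+0.51 V

In the reaction as written the Cu⁺/Cu couple is reduced (cathode) and Fe²⁺/Fe is oxidized (anode), so E°cell = E°(Cu⁺/Cu) − E°(Fe²⁺/Fe).
E°(Cu⁺/Cu) = E°cell + E°(anode) = +0.96 + (−0.45) = +0.51 V.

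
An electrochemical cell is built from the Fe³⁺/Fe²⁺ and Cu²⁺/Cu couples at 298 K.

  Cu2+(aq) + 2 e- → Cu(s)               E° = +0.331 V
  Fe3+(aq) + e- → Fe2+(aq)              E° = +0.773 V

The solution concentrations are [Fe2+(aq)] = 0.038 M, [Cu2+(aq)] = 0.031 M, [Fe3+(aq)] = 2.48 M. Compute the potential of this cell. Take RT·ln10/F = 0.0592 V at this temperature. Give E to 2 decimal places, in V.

+0.59 V

Since E°(Fe³⁺/Fe²⁺) > E°(Cu²⁺/Cu), Fe³⁺/Fe²⁺ serves as the cathode.
The standard potential is +0.773 − (+0.331) = +0.442 V and the balanced reaction transfers n = 2 electrons.
For the overall reaction 2 Fe3+(aq) + Cu(s) → 2 Fe2+(aq) + Cu2+(aq), Q = ([Fe2+(aq)]^2·[Cu2+(aq)]) / [Fe3+(aq)]^2 = 7.28×10^−6, giving log Q = −5.138.
E = E° − (0.0592/n)·log Q = +0.442 − (0.0592/2)(−5.138) = +0.59 V.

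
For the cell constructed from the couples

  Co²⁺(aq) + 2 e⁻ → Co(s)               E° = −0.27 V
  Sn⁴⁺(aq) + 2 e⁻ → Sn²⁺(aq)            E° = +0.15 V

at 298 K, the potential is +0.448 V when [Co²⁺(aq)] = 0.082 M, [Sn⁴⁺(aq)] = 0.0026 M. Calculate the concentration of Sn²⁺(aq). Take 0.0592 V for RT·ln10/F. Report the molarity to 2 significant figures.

0.0036 M

Sn⁴⁺/Sn²⁺ is the cathode (higher E°); E°cell = +0.15 − (−0.27) = +0.42 V with n = 2.
Since E = E° − (0.0592/n)·log Q, log Q = n(E° − E)/0.0592 = −0.946.
Balancing electrons gives Sn⁴⁺(aq) + Co(s) → Sn²⁺(aq) + Co²⁺(aq); thus Q = ([Sn²⁺(aq)]·[Co²⁺(aq)]) / [Sn⁴⁺(aq)].
Isolating [Sn²⁺(aq)] in Q = 10^{−0.946} yields log [Sn²⁺(aq)] = −2.445, i.e. 0.0036 M.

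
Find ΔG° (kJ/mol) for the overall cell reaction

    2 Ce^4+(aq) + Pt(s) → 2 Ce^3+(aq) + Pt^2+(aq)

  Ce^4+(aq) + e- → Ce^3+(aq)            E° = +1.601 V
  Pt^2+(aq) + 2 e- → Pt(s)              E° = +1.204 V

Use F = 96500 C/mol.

−76.6 kJ/mol

In the reaction as written Ce^4+(aq) is reduced, so the Ce⁴⁺/Ce³⁺ couple is the cathode and Pt²⁺/Pt is the anode.
E°cell = +1.601 − (+1.204) = +0.397 V; balancing electrons gives n = 2.
ΔG° = −nFE°cell = −(2)(96500)(+0.397) J/mol = −76.6 kJ/mol.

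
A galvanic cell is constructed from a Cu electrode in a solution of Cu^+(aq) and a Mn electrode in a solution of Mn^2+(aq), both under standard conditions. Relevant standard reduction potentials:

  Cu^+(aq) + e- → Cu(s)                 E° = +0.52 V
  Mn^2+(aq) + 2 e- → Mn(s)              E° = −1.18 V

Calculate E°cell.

The Cu⁺/Cu couple has the higher E°, so Cu ion is reduced (cathode) and Mn is oxidized (anode).
E°cell = E°(cathode) − E°(anode) = +0.52 − (−1.18) = +1.70 V.

+1.70 V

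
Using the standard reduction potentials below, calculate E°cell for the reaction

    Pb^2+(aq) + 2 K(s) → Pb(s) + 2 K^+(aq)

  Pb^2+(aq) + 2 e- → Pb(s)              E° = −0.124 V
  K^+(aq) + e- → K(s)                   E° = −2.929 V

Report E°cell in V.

Pb^2+(aq) gains electrons, so the Pb²⁺/Pb couple is the cathode; the K⁺/K couple is the anode.
E°cell = E°(cathode) − E°(anode) = −0.124 − (−2.929) = +2.805 V.

+2.805 V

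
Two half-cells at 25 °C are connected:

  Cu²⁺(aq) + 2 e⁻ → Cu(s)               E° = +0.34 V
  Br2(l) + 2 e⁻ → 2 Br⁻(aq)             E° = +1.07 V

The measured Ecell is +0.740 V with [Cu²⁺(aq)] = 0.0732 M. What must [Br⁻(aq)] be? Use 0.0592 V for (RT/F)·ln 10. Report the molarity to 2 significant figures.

With Br₂/Br⁻ at the cathode and Cu²⁺/Cu at the anode, E°cell = +1.07 − (+0.34) = +0.73 V (n = 2).
Since E = E° − (0.0592/n)·log Q, log Q = n(E° − E)/0.0592 = −0.338.
The balanced reaction is Br2(l) + Cu(s) → 2 Br⁻(aq) + Cu²⁺(aq), so Q = [Br⁻(aq)]^2·[Cu²⁺(aq)].
Isolating [Br⁻(aq)] in Q = 10^{−0.338} yields log [Br⁻(aq)] = 0.399, i.e. 2.5 M.

2.5 M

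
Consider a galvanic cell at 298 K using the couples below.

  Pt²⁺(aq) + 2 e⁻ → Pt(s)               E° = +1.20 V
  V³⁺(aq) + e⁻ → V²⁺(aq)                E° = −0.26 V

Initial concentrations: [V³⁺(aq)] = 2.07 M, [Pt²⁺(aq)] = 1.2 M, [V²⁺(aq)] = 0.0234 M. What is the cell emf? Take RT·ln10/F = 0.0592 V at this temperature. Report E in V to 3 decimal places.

Since E°(Pt²⁺/Pt) > E°(V³⁺/V²⁺), Pt²⁺/Pt serves as the cathode.
The standard potential is +1.20 − (−0.26) = +1.46 V and the balanced reaction transfers n = 2 electrons.
The balanced reaction is Pt²⁺(aq) + 2 V²⁺(aq) → Pt(s) + 2 V³⁺(aq), so Q = [V³⁺(aq)]^2 / ([Pt²⁺(aq)]·[V²⁺(aq)]^2) = 6.52×10^3 and log Q = 3.814.
E = E° − (0.0592/n)·log Q = +1.46 − (0.0592/2)(3.814) = +1.347 V.

+1.347 V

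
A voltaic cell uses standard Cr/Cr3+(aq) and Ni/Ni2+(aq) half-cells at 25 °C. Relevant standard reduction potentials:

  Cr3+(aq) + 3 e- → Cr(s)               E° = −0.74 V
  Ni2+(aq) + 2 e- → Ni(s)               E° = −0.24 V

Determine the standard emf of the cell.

Of the two couples in this cell, the one with the more positive reduction potential is reduced at the cathode: here that is Ni²⁺/Ni (−0.24 V); Cr³⁺/Cr (−0.74 V) is the anode.
E°cell = E°(cathode) − E°(anode) = −0.24 − (−0.74) = +0.50 V.

+0.50 V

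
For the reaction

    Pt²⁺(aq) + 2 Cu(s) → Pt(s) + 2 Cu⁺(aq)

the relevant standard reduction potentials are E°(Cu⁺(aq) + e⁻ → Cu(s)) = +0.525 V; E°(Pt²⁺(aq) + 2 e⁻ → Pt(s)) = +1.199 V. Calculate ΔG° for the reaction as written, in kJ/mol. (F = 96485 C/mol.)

In the reaction as written Pt²⁺(aq) is reduced, so the Pt²⁺/Pt couple is the cathode and Cu⁺/Cu is the anode.
E°cell = +1.199 − (+0.525) = +0.674 V; balancing electrons gives n = 2.
ΔG° = −nFE°cell = −(2)(96485)(+0.674) J/mol = −130 kJ/mol.

−130 kJ/mol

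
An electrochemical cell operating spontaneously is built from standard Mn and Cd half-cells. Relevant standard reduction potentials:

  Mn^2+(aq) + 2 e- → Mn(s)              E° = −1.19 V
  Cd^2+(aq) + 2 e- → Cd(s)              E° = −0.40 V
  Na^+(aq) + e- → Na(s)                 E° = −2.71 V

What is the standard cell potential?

Of the two couples in this cell, the one with the more positive reduction potential is reduced at the cathode: here that is Cd²⁺/Cd (−0.40 V); Mn²⁺/Mn (−1.19 V) is the anode.
E°cell = E°(cathode) − E°(anode) = −0.40 − (−1.19) = +0.79 V.

+0.79 V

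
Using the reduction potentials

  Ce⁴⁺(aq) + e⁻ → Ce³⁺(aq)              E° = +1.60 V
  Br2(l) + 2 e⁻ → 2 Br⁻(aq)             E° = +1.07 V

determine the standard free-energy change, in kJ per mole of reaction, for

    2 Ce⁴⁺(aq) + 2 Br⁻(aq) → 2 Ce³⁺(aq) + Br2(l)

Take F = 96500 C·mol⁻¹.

In the reaction as written Ce⁴⁺(aq) is reduced, so the Ce⁴⁺/Ce³⁺ couple is the cathode and Br₂/Br⁻ is the anode.
E°cell = +1.60 − (+1.07) = +0.53 V; balancing electrons gives n = 2.
ΔG° = −nFE°cell = −(2)(96500)(+0.53) J/mol = −102 kJ/mol.

−102 kJ/mol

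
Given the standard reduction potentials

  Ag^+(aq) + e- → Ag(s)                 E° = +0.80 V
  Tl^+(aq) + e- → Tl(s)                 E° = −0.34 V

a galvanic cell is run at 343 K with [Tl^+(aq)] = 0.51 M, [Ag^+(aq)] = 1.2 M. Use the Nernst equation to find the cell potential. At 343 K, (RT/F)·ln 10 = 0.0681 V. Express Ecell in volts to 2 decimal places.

The Ag⁺/Ag couple has the more positive E°, so it is the cathode; Tl⁺/Tl is the anode.
E°cell = +0.80 − (−0.34) = +1.14 V, with n = 1 electron transferred.
Balancing gives Ag^+(aq) + Tl(s) → Ag(s) + Tl^+(aq); hence Q = [Tl^+(aq)] / [Ag^+(aq)] = 0.425 (log Q = −0.372).
By the Nernst equation, E = +1.14 − (0.0681/1)·(−0.372) = +1.17 V.

+1.17 V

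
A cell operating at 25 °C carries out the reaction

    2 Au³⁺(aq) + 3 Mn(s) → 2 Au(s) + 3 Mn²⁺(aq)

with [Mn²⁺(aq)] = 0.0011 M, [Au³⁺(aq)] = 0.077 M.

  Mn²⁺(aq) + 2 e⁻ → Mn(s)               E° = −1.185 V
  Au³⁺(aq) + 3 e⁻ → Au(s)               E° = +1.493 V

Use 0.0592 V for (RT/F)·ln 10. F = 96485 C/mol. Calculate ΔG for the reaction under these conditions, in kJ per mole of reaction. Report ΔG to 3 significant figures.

−1590 kJ/mol

With Au³⁺/Au reduced at the cathode, E°cell = +1.493 − (−1.185) = +2.678 V and n = 6.
Here Q = [Mn²⁺(aq)]^3 / [Au³⁺(aq)]^2 = 2.24×10^−7 (log Q = −6.649), giving E = +2.678 − (0.0592/6)·(−6.649) = +2.7436 V.
Then ΔG = −nFE = −6 × 96485 × +2.7436 J/mol = −1590 kJ/mol.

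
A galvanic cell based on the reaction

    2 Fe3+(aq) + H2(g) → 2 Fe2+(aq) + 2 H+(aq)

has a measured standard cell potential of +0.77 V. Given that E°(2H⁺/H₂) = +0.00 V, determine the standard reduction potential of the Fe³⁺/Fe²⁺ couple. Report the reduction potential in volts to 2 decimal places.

In the reaction as written the Fe³⁺/Fe²⁺ couple is reduced (cathode) and 2H⁺/H₂ is oxidized (anode), so E°cell = E°(Fe³⁺/Fe²⁺) − E°(2H⁺/H₂).
E°(Fe³⁺/Fe²⁺) = E°cell + E°(anode) = +0.77 + (+0.00) = +0.77 V.

+0.77 V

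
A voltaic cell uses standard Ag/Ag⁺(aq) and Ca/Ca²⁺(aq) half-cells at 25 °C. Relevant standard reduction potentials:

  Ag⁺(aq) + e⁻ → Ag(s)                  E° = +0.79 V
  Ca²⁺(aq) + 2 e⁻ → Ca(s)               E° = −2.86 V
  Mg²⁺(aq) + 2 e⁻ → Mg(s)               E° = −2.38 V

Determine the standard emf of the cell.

The Ag⁺/Ag couple has the higher E°, so Ag ion is reduced (cathode) and Ca is oxidized (anode).
E°cell = E°(cathode) − E°(anode) = +0.79 − (−2.86) = +3.65 V.

+3.65 V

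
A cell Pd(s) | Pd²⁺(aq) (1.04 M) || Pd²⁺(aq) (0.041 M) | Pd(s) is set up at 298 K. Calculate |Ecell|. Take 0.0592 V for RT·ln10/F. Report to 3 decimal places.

0.042 V

For a concentration cell E°cell = 0, since both electrodes use the same couple.
The compartment with the higher Pd²⁺(aq) concentration (1.04 M) acts as the cathode; ions are reduced there and produced at the dilute (0.041 M) anode.
With n = 2, Ecell = −(0.0592/2)·log([dilute]/[conc]) = −(0.0592/2)·log(0.041/1.04) = +0.042 V.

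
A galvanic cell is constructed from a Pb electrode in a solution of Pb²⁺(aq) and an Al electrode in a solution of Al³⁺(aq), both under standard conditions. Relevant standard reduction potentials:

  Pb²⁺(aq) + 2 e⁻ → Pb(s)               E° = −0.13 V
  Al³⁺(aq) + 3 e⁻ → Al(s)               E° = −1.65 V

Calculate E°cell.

The Pb²⁺/Pb couple has the higher E°, so Pb ion is reduced (cathode) and Al is oxidized (anode).
E°cell = E°(cathode) − E°(anode) = −0.13 − (−1.65) = +1.52 V.

+1.52 V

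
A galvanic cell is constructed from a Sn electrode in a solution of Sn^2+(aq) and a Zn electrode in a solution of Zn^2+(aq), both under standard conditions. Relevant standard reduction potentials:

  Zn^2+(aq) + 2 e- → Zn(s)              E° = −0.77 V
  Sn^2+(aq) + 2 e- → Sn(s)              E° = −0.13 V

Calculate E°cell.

+0.64 V

Of the two couples in this cell, the one with the more positive reduction potential is reduced at the cathode: here that is Sn²⁺/Sn (−0.13 V); Zn²⁺/Zn (−0.77 V) is the anode.
E°cell = E°(cathode) − E°(anode) = −0.13 − (−0.77) = +0.64 V.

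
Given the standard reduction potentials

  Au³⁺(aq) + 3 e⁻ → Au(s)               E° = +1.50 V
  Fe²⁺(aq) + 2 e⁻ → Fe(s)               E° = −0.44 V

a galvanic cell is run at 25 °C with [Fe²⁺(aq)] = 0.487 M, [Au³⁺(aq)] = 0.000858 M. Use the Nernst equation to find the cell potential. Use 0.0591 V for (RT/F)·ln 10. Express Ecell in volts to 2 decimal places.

+1.89 V

Au³⁺/Au is reduced (cathode, E° = +1.50 V) and Fe²⁺/Fe is oxidized (anode).
E°cell = +1.50 − (−0.44) = +1.94 V, with n = 6 electrons transferred.
The balanced reaction is 2 Au³⁺(aq) + 3 Fe(s) → 2 Au(s) + 3 Fe²⁺(aq), so Q = [Fe²⁺(aq)]^3 / [Au³⁺(aq)]^2 = 1.57×10^5 and log Q = 5.196.
By the Nernst equation, E = +1.94 − (0.0591/6)·(5.196) = +1.89 V.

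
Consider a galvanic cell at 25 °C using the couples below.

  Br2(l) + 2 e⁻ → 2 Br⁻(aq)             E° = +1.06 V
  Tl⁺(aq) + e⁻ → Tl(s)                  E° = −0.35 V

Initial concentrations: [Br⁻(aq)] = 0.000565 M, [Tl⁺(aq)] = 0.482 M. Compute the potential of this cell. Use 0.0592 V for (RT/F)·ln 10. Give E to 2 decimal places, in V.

Since E°(Br₂/Br⁻) > E°(Tl⁺/Tl), Br₂/Br⁻ serves as the cathode.
E°cell = E°cat − E°an = +1.06 − (−0.35) = +1.41 V; n = 2.
Balancing gives Br2(l) + 2 Tl(s) → 2 Br⁻(aq) + 2 Tl⁺(aq); hence Q = [Br⁻(aq)]^2·[Tl⁺(aq)]^2 = 7.42×10^−8 (log Q = −7.130).
By the Nernst equation, E = +1.41 − (0.0592/2)·(−7.130) = +1.62 V.

+1.62 V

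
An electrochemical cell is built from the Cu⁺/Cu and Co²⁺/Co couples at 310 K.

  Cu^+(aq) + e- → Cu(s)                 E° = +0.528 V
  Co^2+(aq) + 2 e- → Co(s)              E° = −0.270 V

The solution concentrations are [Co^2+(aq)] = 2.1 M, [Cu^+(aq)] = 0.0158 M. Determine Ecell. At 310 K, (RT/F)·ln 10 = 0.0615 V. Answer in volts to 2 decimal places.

Cu⁺/Cu is reduced (cathode, E° = +0.528 V) and Co²⁺/Co is oxidized (anode).
E°cell = E°cat − E°an = +0.528 − (−0.270) = +0.798 V; n = 2.
Balancing gives 2 Cu^+(aq) + Co(s) → 2 Cu(s) + Co^2+(aq); hence Q = [Co^2+(aq)] / [Cu^+(aq)]^2 = 8.41×10^3 (log Q = 3.925).
Applying E = E° − (RT ln10/nF)·log Q gives +0.798 − (0.0615/2)(3.925) = +0.68 V.

+0.68 V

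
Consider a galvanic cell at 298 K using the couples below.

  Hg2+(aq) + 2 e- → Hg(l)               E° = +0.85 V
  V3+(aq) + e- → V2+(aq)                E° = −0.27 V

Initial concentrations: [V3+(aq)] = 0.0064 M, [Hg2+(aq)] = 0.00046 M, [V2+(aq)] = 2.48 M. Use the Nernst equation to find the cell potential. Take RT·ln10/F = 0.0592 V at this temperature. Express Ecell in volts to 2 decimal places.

+1.17 V

Since E°(Hg²⁺/Hg) > E°(V³⁺/V²⁺), Hg²⁺/Hg serves as the cathode.
The standard potential is +0.85 − (−0.27) = +1.12 V and the balanced reaction transfers n = 2 electrons.
The balanced reaction is Hg2+(aq) + 2 V2+(aq) → Hg(l) + 2 V3+(aq), so Q = [V3+(aq)]^2 / ([Hg2+(aq)]·[V2+(aq)]^2) = 0.0145 and log Q = −1.839.
Applying E = E° − (RT ln10/nF)·log Q gives +1.12 − (0.0592/2)(−1.839) = +1.17 V.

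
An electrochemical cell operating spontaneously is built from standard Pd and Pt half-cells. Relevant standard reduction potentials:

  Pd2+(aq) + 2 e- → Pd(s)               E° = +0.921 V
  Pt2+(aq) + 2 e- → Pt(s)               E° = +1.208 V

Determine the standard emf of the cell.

+0.287 V

The Pt²⁺/Pt couple has the higher E°, so Pt ion is reduced (cathode) and Pd is oxidized (anode).
E°cell = E°(cathode) − E°(anode) = +1.208 − (+0.921) = +0.287 V.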